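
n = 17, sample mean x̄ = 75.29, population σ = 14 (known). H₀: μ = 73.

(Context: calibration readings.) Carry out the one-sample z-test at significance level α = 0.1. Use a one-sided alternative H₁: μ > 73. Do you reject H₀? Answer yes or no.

reject H₀: no

SE = σ/√n = 14/√17 = 3.3955
z = (x̄−μ₀)/SE = (75.29−73)/3.3955 = 0.6744
p-value (one-sided, H₁ greater) = 0.25002
At α=0.1: p ≥ α → fail to reject H₀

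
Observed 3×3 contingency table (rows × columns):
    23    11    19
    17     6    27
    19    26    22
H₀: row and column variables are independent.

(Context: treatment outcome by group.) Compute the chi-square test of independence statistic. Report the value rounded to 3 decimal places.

test statistic = 14.238

Row totals [53, 50, 67], col totals [59, 43, 68], n=170
χ² = (23−18.39)²/18.39 + (11−13.41)²/13.41 + (19−21.20)²/21.20 + (17−17.35)²/17.35 + (6−12.65)²/12.65 + (27−20.00)²/20.00 + (19−23.25)²/23.25 + (26−16.95)²/16.95 + (22−26.80)²/26.80 = 14.2377
df = 4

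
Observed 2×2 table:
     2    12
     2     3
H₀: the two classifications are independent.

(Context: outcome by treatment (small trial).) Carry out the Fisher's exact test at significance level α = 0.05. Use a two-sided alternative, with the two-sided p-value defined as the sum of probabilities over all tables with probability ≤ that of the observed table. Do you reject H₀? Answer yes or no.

Margins: r₁=14, r₂=5, c₁=4, c₂=15, n=19
p_obs = C(14,2)·C(5,2)/C(19,4); sum pmf over tables with pmf ≤ p_obs
p-value (two-sided) = 0.27219
At α=0.05: p ≥ α → fail to reject H₀

reject H₀: no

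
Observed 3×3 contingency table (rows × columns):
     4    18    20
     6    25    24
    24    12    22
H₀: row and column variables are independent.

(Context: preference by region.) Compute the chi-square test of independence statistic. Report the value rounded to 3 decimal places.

Row totals [42, 55, 58], col totals [34, 55, 66], n=155
χ² = (4−9.21)²/9.21 + (18−14.90)²/14.90 + (20−17.88)²/17.88 + (6−12.06)²/12.06 + (25−19.52)²/19.52 + (24−23.42)²/23.42 + (24−12.72)²/12.72 + (12−20.58)²/20.58 + (22−24.70)²/24.70 = 22.3157
df = 4

test statistic = 22.316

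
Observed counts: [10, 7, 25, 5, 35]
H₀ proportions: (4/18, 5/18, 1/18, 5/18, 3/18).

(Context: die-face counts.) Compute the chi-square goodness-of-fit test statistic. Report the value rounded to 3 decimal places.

test statistic = 153.566

n = 82; E_i = n·p_i = [18.22, 22.78, 4.56, 22.78, 13.67]
χ² = (10−18.22)²/18.22 + (7−22.78)²/22.78 + (25−4.56)²/4.56 + (5−22.78)²/22.78 + (35−13.67)²/13.67 = 153.5659
df = 4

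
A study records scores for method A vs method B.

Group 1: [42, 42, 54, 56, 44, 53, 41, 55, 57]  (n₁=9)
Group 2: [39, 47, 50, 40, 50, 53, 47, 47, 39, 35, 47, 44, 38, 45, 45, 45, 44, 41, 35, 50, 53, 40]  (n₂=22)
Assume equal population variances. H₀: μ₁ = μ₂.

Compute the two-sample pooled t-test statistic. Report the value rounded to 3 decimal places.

x̄₁=49.333, s₁=6.856, n₁=9
x̄₂=44.273, s₂=5.329, n₂=22
s_p² = [8·6.856² + 21·5.329²]/29 = 33.5298
SE = √(s_p²·(1/9+1/22)) = 2.2912
t = (49.333−44.273)/2.2912 = 2.2087
df = 29

test statistic = 2.209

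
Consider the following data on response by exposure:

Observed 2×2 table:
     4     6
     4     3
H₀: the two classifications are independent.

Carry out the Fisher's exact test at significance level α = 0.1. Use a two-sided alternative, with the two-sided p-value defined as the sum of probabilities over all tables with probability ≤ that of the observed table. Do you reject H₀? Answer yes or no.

Margins: r₁=10, r₂=7, c₁=8, c₂=9, n=17
p_obs = C(10,4)·C(7,4)/C(17,8); sum pmf over tables with pmf ≤ p_obs
p-value (two-sided) = 0.63719
At α=0.1: p ≥ α → fail to reject H₀

reject H₀: no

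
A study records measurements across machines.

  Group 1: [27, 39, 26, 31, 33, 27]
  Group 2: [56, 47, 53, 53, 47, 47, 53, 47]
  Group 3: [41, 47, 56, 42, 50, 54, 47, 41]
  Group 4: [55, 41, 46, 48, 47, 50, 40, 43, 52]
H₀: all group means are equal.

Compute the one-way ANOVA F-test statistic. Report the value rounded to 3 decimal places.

test statistic = 21.381

Group means [30.50, 50.38, 47.25, 46.89], grand mean 44.710
SSB = Σnᵢ(x̄ᵢ−x̄)² = 1562.623; SSW = ΣΣ(x−x̄ᵢ)² = 657.764
MSB = 1562.623/3 = 520.8744; MSW = 657.764/27 = 24.3616
F = MSB/MSW = 21.3809
df = (3, 27)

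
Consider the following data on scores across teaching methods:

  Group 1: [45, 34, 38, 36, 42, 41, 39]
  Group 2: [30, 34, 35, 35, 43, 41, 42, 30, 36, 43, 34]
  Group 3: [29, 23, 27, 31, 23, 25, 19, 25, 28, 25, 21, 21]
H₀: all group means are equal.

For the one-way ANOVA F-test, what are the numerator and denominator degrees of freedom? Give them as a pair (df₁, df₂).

degrees of freedom = [2, 27]

k = 3 groups, N = 30 total
df = (k−1, N−k) = (3−1, 30−3) = (2, 27)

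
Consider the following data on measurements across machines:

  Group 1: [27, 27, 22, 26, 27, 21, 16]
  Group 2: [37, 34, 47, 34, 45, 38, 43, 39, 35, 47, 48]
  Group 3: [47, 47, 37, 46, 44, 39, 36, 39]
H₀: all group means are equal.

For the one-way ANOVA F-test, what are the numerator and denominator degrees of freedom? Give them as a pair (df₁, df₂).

k = 3 groups, N = 26 total
df = (k−1, N−k) = (3−1, 26−3) = (2, 23)

degrees of freedom = [2, 23]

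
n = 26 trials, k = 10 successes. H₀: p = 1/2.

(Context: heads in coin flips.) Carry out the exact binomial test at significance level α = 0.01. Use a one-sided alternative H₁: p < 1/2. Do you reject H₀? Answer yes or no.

Exact binomial: n=26, k=10, p₀=1/2=0.5000
P(X≤10) from Σ C(n,i)·p₀^i·(1−p₀)^(n−i)
p-value (one-sided, H₁ less) = 0.16347
At α=0.01: p ≥ α → fail to reject H₀

reject H₀: no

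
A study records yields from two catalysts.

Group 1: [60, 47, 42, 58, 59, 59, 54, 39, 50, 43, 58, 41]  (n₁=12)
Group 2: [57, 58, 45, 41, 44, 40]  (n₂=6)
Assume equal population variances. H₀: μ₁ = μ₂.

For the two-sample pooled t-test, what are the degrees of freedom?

degrees of freedom = 16

df = n₁ + n₂ − 2 = 12 + 6 − 2 = 16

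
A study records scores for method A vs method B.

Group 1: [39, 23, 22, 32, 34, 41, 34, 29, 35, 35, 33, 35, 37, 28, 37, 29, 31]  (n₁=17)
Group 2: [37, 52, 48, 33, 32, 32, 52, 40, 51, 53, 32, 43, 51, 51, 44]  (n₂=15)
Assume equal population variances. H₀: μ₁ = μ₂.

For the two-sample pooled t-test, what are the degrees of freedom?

df = n₁ + n₂ − 2 = 17 + 15 − 2 = 30

degrees of freedom = 30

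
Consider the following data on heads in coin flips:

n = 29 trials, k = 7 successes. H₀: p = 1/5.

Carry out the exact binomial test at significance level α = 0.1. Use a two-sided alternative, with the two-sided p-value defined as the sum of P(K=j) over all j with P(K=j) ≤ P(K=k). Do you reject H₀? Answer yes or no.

Exact binomial: n=29, k=7, p₀=1/5=0.2000
P(X=j) = C(n,j)·p₀^j·(1−p₀)^(n−j); p = Σ P(X=j) over j with P(X=j) ≤ P(X=7)
p-value (two-sided) = 0.64109
At α=0.1: p ≥ α → fail to reject H₀

reject H₀: no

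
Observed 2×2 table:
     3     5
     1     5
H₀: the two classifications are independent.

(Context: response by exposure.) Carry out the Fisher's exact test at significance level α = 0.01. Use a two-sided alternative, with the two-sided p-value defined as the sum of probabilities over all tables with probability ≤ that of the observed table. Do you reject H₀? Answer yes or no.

Margins: r₁=8, r₂=6, c₁=4, c₂=10, n=14
p_obs = C(8,3)·C(6,1)/C(14,4); sum pmf over tables with pmf ≤ p_obs
p-value (two-sided) = 0.58042
At α=0.01: p ≥ α → fail to reject H₀

reject H₀: no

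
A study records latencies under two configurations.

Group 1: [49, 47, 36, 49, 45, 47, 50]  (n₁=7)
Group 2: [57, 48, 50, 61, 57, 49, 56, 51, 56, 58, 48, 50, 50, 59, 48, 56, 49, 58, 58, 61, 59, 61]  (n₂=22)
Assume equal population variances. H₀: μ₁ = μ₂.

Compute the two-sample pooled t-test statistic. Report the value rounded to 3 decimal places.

x̄₁=46.143, s₁=4.776, n₁=7
x̄₂=54.545, s₂=4.798, n₂=22
s_p² = [6·4.776² + 21·4.798²]/27 = 22.9745
SE = √(s_p²·(1/7+1/22)) = 2.0800
t = (46.143−54.545)/2.0800 = -4.0397
df = 27

test statistic = -4.040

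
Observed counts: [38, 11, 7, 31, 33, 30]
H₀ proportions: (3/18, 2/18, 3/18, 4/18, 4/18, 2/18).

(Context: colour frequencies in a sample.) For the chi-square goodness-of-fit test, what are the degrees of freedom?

df = k − 1 = 6 − 1 = 5

degrees of freedom = 5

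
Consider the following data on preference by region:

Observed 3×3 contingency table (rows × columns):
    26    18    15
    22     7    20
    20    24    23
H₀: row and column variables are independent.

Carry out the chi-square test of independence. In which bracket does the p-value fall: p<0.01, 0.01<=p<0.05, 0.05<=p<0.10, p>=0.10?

p-value bracket: 0.05<=p<0.10

Row totals [59, 49, 67], col totals [68, 49, 58], n=175
χ² = (26−22.93)²/22.93 + (18−16.52)²/16.52 + (15−19.55)²/19.55 + (22−19.04)²/19.04 + (7−13.72)²/13.72 + (20−16.24)²/16.24 + (20−26.03)²/26.03 + (24−18.76)²/18.76 + (23−22.21)²/22.21 = 9.1184
df = 4
p-value (upper-tail) = 0.05821
→ bracket: 0.05<=p<0.10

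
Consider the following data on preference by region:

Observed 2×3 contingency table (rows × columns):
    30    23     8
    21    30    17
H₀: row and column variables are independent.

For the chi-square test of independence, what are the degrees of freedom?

degrees of freedom = 2

df = (r−1)(c−1) = (2−1)·(3−1) = 2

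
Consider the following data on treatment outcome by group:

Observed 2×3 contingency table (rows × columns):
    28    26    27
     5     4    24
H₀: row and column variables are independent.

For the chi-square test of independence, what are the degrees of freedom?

df = (r−1)(c−1) = (2−1)·(3−1) = 2

degrees of freedom = 2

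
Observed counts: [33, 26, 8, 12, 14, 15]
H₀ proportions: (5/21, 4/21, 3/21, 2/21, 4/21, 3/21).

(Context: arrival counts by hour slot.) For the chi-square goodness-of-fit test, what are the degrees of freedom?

degrees of freedom = 5

df = k − 1 = 6 − 1 = 5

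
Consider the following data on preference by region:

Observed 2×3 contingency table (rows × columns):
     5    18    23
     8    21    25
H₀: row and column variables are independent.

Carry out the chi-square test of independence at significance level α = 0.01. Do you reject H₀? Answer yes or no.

Row totals [46, 54], col totals [13, 39, 48], n=100
χ² = (5−5.98)²/5.98 + (18−17.94)²/17.94 + (23−22.08)²/22.08 + (8−7.02)²/7.02 + (21−21.06)²/21.06 + (25−25.92)²/25.92 = 0.3688
df = 2
p-value (upper-tail) = 0.83162
At α=0.01: p ≥ α → fail to reject H₀

reject H₀: no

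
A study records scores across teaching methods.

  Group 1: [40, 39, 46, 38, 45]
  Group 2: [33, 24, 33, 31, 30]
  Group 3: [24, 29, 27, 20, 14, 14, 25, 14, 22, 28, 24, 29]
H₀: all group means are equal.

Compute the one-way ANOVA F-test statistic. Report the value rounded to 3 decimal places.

Group means [41.60, 30.20, 22.50], grand mean 28.591
SSB = Σnᵢ(x̄ᵢ−x̄)² = 1304.318; SSW = ΣΣ(x−x̄ᵢ)² = 477.000
MSB = 1304.318/2 = 652.1591; MSW = 477.000/19 = 25.1053
F = MSB/MSW = 25.9770
df = (2, 19)

test statistic = 25.977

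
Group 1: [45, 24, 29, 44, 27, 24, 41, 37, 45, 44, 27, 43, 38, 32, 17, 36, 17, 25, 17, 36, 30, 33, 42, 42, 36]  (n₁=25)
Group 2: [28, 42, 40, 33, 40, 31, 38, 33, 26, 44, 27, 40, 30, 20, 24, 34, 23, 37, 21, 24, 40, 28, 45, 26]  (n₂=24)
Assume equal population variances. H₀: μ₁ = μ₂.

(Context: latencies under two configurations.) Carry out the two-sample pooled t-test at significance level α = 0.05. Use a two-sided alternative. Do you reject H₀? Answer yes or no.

x̄₁=33.240, s₁=9.162, n₁=25
x̄₂=32.250, s₂=7.640, n₂=24
s_p² = [24·9.162² + 23·7.640²]/47 = 71.4268
SE = √(s_p²·(1/25+1/24)) = 2.4152
t = (33.240−32.250)/2.4152 = 0.4099
df = 47
p-value (two-sided) = 0.68374
At α=0.05: p ≥ α → fail to reject H₀

reject H₀: no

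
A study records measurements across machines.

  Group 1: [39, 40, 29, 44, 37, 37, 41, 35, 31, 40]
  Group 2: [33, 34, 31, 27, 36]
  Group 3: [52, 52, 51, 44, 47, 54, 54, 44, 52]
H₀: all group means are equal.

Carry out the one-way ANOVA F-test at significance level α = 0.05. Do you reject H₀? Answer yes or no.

Group means [37.30, 32.20, 50.00], grand mean 41.000
SSB = Σnᵢ(x̄ᵢ−x̄)² = 1253.100; SSW = ΣΣ(x−x̄ᵢ)² = 362.900
MSB = 1253.100/2 = 626.5500; MSW = 362.900/21 = 17.2810
F = MSB/MSW = 36.2567
df = (2, 21)
p-value (upper-tail) = 0.00000
At α=0.05: p < α → reject H₀

reject H₀: yes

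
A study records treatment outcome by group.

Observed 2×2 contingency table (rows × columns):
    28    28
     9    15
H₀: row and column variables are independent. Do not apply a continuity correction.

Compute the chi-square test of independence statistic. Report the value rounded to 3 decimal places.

test statistic = 1.056

Row totals [56, 24], col totals [37, 43], n=80
χ² = (28−25.90)²/25.90 + (28−30.10)²/30.10 + (9−11.10)²/11.10 + (15−12.90)²/12.90 = 1.0559
df = 1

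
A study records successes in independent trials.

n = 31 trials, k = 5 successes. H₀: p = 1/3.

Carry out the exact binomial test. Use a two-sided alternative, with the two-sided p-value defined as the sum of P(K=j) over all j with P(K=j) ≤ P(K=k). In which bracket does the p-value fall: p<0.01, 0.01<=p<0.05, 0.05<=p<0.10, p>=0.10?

Exact binomial: n=31, k=5, p₀=1/3=0.3333
P(X=j) = C(n,j)·p₀^j·(1−p₀)^(n−j); p = Σ P(X=j) over j with P(X=j) ≤ P(X=5)
p-value (two-sided) = 0.05474
→ bracket: 0.05<=p<0.10

p-value bracket: 0.05<=p<0.10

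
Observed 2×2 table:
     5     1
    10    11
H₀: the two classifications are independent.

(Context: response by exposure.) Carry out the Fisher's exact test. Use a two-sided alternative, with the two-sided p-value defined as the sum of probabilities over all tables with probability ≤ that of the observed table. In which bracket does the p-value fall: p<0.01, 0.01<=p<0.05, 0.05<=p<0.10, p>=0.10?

Margins: r₁=6, r₂=21, c₁=15, c₂=12, n=27
p_obs = C(6,5)·C(21,10)/C(27,15); sum pmf over tables with pmf ≤ p_obs
p-value (two-sided) = 0.18190
→ bracket: p>=0.10

p-value bracket: p>=0.10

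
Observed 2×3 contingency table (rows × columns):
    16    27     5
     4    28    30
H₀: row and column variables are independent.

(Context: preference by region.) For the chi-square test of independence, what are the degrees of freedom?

df = (r−1)(c−1) = (2−1)·(3−1) = 2

degrees of freedom = 2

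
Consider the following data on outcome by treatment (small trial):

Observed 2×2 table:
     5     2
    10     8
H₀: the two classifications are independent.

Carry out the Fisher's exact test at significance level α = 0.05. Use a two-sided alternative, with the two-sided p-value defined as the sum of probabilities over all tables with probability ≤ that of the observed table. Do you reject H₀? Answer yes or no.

Margins: r₁=7, r₂=18, c₁=15, c₂=10, n=25
p_obs = C(7,5)·C(18,10)/C(25,15); sum pmf over tables with pmf ≤ p_obs
p-value (two-sided) = 0.65925
At α=0.05: p ≥ α → fail to reject H₀

reject H₀: no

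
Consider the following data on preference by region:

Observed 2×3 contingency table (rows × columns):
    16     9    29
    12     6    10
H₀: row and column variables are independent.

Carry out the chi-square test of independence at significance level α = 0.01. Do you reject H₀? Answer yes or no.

Row totals [54, 28], col totals [28, 15, 39], n=82
χ² = (16−18.44)²/18.44 + (9−9.88)²/9.88 + (29−25.68)²/25.68 + (12−9.56)²/9.56 + (6−5.12)²/5.12 + (10−13.32)²/13.32 = 2.4280
df = 2
p-value (upper-tail) = 0.29700
At α=0.01: p ≥ α → fail to reject H₀

reject H₀: no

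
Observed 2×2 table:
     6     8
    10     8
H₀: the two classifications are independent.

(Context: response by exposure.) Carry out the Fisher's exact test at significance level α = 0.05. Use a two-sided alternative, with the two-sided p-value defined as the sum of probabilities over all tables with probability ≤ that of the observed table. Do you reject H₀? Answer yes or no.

Margins: r₁=14, r₂=18, c₁=16, c₂=16, n=32
p_obs = C(14,6)·C(18,10)/C(32,16); sum pmf over tables with pmf ≤ p_obs
p-value (two-sided) = 0.72239
At α=0.05: p ≥ α → fail to reject H₀

reject H₀: no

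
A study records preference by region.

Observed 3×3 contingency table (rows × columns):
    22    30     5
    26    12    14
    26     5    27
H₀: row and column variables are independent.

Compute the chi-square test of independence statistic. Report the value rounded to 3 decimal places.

test statistic = 36.185

Row totals [57, 52, 58], col totals [74, 47, 46], n=167
χ² = (22−25.26)²/25.26 + (30−16.04)²/16.04 + (5−15.70)²/15.70 + (26−23.04)²/23.04 + (12−14.63)²/14.63 + (14−14.32)²/14.32 + (26−25.70)²/25.70 + (5−16.32)²/16.32 + (27−15.98)²/15.98 = 36.1846
df = 4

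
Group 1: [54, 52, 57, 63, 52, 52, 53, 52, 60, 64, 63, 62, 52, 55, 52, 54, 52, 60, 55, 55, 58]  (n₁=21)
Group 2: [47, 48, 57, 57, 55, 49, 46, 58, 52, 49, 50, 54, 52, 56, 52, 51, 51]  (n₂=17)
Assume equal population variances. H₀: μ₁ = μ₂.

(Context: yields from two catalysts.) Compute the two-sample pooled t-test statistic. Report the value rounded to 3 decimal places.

test statistic = 3.083

x̄₁=56.048, s₁=4.283, n₁=21
x̄₂=52.000, s₂=3.674, n₂=17
s_p² = [20·4.283² + 16·3.674²]/36 = 16.1931
SE = √(s_p²·(1/21+1/17)) = 1.3129
t = (56.048−52.000)/1.3129 = 3.0830
df = 36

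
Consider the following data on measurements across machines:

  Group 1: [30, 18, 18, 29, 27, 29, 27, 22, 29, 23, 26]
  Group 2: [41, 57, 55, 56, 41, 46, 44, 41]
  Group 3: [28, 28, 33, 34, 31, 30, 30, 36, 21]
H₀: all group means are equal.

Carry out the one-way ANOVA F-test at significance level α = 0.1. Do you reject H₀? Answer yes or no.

Group means [25.27, 47.62, 30.11], grand mean 33.214
SSB = Σnᵢ(x̄ᵢ−x̄)² = 2441.769; SSW = ΣΣ(x−x̄ᵢ)² = 702.946
MSB = 2441.769/2 = 1220.8843; MSW = 702.946/25 = 28.1178
F = MSB/MSW = 43.4203
df = (2, 25)
p-value (upper-tail) = 0.00000
At α=0.1: p < α → reject H₀

reject H₀: yes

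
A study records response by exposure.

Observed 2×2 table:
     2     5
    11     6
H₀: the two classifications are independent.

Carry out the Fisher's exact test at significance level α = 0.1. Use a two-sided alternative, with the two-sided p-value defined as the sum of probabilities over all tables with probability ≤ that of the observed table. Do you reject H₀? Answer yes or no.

reject H₀: no

Margins: r₁=7, r₂=17, c₁=13, c₂=11, n=24
p_obs = C(7,2)·C(17,11)/C(24,13); sum pmf over tables with pmf ≤ p_obs
p-value (two-sided) = 0.18192
At α=0.1: p ≥ α → fail to reject H₀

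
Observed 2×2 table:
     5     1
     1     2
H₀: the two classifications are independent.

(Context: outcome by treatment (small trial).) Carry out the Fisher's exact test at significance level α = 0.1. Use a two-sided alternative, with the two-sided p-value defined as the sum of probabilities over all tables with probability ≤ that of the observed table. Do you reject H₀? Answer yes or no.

reject H₀: no

Margins: r₁=6, r₂=3, c₁=6, c₂=3, n=9
p_obs = C(6,5)·C(3,1)/C(9,6); sum pmf over tables with pmf ≤ p_obs
p-value (two-sided) = 0.22619
At α=0.1: p ≥ α → fail to reject H₀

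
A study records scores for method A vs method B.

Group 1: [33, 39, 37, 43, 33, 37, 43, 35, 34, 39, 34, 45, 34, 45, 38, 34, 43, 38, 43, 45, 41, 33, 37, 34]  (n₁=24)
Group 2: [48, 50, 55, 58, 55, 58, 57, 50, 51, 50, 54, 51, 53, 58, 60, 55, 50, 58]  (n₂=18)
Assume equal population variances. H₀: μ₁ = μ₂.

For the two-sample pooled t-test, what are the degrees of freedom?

df = n₁ + n₂ − 2 = 24 + 18 − 2 = 40

degrees of freedom = 40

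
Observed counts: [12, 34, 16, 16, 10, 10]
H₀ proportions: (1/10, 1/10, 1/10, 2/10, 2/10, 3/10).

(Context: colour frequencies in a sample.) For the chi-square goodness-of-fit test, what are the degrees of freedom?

df = k − 1 = 6 − 1 = 5

degrees of freedom = 5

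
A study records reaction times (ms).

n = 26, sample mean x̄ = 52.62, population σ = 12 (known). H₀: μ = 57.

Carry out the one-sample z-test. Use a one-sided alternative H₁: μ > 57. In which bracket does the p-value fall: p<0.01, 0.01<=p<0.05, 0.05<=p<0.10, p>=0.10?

p-value bracket: p>=0.10

SE = σ/√n = 12/√26 = 2.3534
z = (x̄−μ₀)/SE = (52.62−57)/2.3534 = -1.8611
p-value (one-sided, H₁ greater) = 0.96864
→ bracket: p>=0.10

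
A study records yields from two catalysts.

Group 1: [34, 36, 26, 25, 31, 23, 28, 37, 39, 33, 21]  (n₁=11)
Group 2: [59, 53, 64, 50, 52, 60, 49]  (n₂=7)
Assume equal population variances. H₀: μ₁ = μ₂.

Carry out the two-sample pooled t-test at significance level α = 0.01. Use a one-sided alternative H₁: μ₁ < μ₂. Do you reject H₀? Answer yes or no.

reject H₀: yes

x̄₁=30.273, s₁=6.051, n₁=11
x̄₂=55.286, s₂=5.707, n₂=7
s_p² = [10·6.051² + 6·5.707²]/16 = 35.1006
SE = √(s_p²·(1/11+1/7)) = 2.8645
t = (30.273−55.286)/2.8645 = -8.7321
df = 16
p-value (one-sided, H₁ less) = 0.00000
At α=0.01: p < α → reject H₀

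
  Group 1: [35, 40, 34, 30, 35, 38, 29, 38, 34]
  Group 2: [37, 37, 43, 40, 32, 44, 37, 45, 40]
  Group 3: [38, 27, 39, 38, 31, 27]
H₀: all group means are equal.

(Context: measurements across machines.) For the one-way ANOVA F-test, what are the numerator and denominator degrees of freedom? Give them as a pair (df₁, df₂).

k = 3 groups, N = 24 total
df = (k−1, N−k) = (3−1, 24−3) = (2, 21)

degrees of freedom = [2, 21]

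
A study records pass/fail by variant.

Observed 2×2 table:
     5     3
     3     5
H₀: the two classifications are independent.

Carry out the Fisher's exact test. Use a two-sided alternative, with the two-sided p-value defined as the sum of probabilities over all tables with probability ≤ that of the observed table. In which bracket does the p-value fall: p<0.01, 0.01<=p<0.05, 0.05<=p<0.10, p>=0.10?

Margins: r₁=8, r₂=8, c₁=8, c₂=8, n=16
p_obs = C(8,5)·C(8,3)/C(16,8); sum pmf over tables with pmf ≤ p_obs
p-value (two-sided) = 0.61927
→ bracket: p>=0.10

p-value bracket: p>=0.10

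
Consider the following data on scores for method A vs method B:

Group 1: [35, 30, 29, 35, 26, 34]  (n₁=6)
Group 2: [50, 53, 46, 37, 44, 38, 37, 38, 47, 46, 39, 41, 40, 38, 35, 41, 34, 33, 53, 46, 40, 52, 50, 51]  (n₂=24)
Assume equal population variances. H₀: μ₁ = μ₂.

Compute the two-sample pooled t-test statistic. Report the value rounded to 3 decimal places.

x̄₁=31.500, s₁=3.728, n₁=6
x̄₂=42.875, s₂=6.327, n₂=24
s_p² = [5·3.728² + 23·6.327²]/28 = 35.3616
SE = √(s_p²·(1/6+1/24)) = 2.7142
t = (31.500−42.875)/2.7142 = -4.1909
df = 28

test statistic = -4.191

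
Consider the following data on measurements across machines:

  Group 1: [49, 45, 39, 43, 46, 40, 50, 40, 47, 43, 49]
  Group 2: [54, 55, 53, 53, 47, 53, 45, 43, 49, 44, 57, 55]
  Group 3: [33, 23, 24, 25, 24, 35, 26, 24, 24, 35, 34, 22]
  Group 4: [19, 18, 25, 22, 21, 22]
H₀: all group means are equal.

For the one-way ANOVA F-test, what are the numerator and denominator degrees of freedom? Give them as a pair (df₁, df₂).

degrees of freedom = [3, 37]

k = 4 groups, N = 41 total
df = (k−1, N−k) = (4−1, 41−4) = (3, 37)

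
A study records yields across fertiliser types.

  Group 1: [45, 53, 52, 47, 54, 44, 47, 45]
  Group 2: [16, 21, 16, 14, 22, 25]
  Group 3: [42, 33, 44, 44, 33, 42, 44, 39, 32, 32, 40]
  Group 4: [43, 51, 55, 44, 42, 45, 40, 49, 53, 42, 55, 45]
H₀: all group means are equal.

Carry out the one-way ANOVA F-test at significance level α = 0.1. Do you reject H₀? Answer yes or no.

Group means [48.38, 19.00, 38.64, 47.00], grand mean 40.270
SSB = Σnᵢ(x̄ᵢ−x̄)² = 3812.877; SSW = ΣΣ(x−x̄ᵢ)² = 782.420
MSB = 3812.877/3 = 1270.9589; MSW = 782.420/33 = 23.7097
F = MSB/MSW = 53.6050
df = (3, 33)
p-value (upper-tail) = 0.00000
At α=0.1: p < α → reject H₀

reject H₀: yes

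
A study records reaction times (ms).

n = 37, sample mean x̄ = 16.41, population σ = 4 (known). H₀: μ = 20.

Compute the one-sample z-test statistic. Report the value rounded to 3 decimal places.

test statistic = -5.459

SE = σ/√n = 4/√37 = 0.6576
z = (x̄−μ₀)/SE = (16.41−20)/0.6576 = -5.4593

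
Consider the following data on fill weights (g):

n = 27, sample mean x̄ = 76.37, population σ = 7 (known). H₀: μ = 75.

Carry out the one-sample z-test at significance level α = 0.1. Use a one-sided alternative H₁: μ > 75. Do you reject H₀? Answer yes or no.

SE = σ/√n = 7/√27 = 1.3472
z = (x̄−μ₀)/SE = (76.37−75)/1.3472 = 1.0170
p-value (one-sided, H₁ greater) = 0.15459
At α=0.1: p ≥ α → fail to reject H₀

reject H₀: no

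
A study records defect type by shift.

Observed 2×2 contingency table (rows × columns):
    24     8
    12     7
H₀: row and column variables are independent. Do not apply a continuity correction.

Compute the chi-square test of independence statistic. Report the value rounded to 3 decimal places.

Row totals [32, 19], col totals [36, 15], n=51
χ² = (24−22.59)²/22.59 + (8−9.41)²/9.41 + (12−13.41)²/13.41 + (7−5.59)²/5.59 = 0.8053
df = 1

test statistic = 0.805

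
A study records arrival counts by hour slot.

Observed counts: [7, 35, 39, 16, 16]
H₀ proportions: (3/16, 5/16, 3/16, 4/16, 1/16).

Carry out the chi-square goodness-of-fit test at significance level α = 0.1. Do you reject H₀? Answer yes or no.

n = 113; E_i = n·p_i = [21.19, 35.31, 21.19, 28.25, 7.06]
χ² = (7−21.19)²/21.19 + (35−35.31)²/35.31 + (39−21.19)²/21.19 + (16−28.25)²/28.25 + (16−7.06)²/7.06 = 41.1003
df = 4
p-value (upper-tail) = 0.00000
At α=0.1: p < α → reject H₀

reject H₀: yes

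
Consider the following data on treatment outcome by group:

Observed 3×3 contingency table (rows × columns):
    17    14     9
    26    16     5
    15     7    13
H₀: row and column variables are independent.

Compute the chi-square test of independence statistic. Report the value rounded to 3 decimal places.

test statistic = 9.078

Row totals [40, 47, 35], col totals [58, 37, 27], n=122
χ² = (17−19.02)²/19.02 + (14−12.13)²/12.13 + (9−8.85)²/8.85 + (26−22.34)²/22.34 + (16−14.25)²/14.25 + (5−10.40)²/10.40 + (15−16.64)²/16.64 + (7−10.61)²/10.61 + (13−7.75)²/7.75 = 9.0776
df = 4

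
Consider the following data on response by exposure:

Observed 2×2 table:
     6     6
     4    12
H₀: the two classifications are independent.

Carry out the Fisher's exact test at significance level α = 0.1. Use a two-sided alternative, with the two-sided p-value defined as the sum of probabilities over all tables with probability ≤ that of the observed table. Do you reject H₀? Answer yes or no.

Margins: r₁=12, r₂=16, c₁=10, c₂=18, n=28
p_obs = C(12,6)·C(16,4)/C(28,10); sum pmf over tables with pmf ≤ p_obs
p-value (two-sided) = 0.24254
At α=0.1: p ≥ α → fail to reject H₀

reject H₀: no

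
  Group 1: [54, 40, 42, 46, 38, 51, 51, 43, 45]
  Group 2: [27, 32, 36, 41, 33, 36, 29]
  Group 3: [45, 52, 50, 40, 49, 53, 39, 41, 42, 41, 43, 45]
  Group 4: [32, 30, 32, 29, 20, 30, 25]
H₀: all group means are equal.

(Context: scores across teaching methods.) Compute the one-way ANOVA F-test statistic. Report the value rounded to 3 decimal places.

Group means [45.56, 33.43, 45.00, 28.29], grand mean 39.486
SSB = Σnᵢ(x̄ᵢ−x̄)² = 1831.378; SSW = ΣΣ(x−x̄ᵢ)² = 745.365
MSB = 1831.378/3 = 610.4593; MSW = 745.365/31 = 24.0440
F = MSB/MSW = 25.3892
df = (3, 31)

test statistic = 25.389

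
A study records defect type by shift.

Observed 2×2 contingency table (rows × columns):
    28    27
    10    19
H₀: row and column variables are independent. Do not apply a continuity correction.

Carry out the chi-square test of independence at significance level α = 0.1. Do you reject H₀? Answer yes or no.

reject H₀: no

Row totals [55, 29], col totals [38, 46], n=84
χ² = (28−24.88)²/24.88 + (27−30.12)²/30.12 + (10−13.12)²/13.12 + (19−15.88)²/15.88 = 2.0681
df = 1
p-value (upper-tail) = 0.15040
At α=0.1: p ≥ α → fail to reject H₀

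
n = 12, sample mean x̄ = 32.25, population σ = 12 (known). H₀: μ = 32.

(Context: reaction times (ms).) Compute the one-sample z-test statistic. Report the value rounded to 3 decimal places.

SE = σ/√n = 12/√12 = 3.4641
z = (x̄−μ₀)/SE = (32.25−32)/3.4641 = 0.0722

test statistic = 0.072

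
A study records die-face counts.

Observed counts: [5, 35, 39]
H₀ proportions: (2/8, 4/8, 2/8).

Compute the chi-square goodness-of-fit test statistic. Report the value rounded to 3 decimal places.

n = 79; E_i = n·p_i = [19.75, 39.50, 19.75]
χ² = (5−19.75)²/19.75 + (35−39.50)²/39.50 + (39−19.75)²/19.75 = 30.2911
df = 2

test statistic = 30.291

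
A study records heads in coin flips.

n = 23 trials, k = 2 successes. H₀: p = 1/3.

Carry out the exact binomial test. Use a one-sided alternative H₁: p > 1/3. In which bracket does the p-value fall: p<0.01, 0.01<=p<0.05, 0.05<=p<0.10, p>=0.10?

p-value bracket: p>=0.10

Exact binomial: n=23, k=2, p₀=1/3=0.3333
P(X≥2) from Σ C(n,i)·p₀^i·(1−p₀)^(n−i)
p-value (one-sided, H₁ greater) = 0.99889
→ bracket: p>=0.10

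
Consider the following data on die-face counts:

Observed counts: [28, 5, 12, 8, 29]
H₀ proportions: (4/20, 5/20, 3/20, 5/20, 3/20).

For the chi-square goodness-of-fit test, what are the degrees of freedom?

degrees of freedom = 4

df = k − 1 = 5 − 1 = 4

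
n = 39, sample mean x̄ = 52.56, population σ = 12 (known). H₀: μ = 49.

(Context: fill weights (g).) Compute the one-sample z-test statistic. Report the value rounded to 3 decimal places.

SE = σ/√n = 12/√39 = 1.9215
z = (x̄−μ₀)/SE = (52.56−49)/1.9215 = 1.8527

test statistic = 1.853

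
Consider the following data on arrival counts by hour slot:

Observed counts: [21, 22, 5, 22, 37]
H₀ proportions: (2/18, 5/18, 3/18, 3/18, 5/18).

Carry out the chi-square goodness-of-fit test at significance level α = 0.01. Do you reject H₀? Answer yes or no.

n = 107; E_i = n·p_i = [11.89, 29.72, 17.83, 17.83, 29.72]
χ² = (21−11.89)²/11.89 + (22−29.72)²/29.72 + (5−17.83)²/17.83 + (22−17.83)²/17.83 + (37−29.72)²/29.72 = 20.9794
df = 4
p-value (upper-tail) = 0.00032
At α=0.01: p < α → reject H₀

reject H₀: yes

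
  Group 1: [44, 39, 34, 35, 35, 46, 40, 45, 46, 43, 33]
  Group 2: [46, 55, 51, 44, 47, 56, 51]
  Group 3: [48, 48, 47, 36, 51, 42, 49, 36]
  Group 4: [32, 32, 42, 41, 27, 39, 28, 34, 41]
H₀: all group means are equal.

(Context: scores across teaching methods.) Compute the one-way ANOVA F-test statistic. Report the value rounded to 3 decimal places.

Group means [40.00, 50.00, 44.62, 35.11], grand mean 41.800
SSB = Σnᵢ(x̄ᵢ−x̄)² = 972.836; SSW = ΣΣ(x−x̄ᵢ)² = 894.764
MSB = 972.836/3 = 324.2787; MSW = 894.764/31 = 28.8634
F = MSB/MSW = 11.2350
df = (3, 31)

test statistic = 11.235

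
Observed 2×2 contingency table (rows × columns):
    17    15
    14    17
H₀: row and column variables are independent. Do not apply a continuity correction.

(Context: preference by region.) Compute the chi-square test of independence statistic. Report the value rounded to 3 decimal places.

Row totals [32, 31], col totals [31, 32], n=63
χ² = (17−15.75)²/15.75 + (15−16.25)²/16.25 + (14−15.25)²/15.25 + (17−15.75)²/15.75 = 0.3996
df = 1

test statistic = 0.400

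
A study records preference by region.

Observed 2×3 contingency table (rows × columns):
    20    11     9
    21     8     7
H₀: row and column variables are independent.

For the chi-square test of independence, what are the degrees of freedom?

df = (r−1)(c−1) = (2−1)·(3−1) = 2

degrees of freedom = 2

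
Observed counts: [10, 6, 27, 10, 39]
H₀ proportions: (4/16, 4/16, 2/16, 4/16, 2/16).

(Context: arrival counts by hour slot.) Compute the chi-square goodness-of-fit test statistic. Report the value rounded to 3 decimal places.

test statistic = 113.913

n = 92; E_i = n·p_i = [23.00, 23.00, 11.50, 23.00, 11.50]
χ² = (10−23.00)²/23.00 + (6−23.00)²/23.00 + (27−11.50)²/11.50 + (10−23.00)²/23.00 + (39−11.50)²/11.50 = 113.9130
df = 4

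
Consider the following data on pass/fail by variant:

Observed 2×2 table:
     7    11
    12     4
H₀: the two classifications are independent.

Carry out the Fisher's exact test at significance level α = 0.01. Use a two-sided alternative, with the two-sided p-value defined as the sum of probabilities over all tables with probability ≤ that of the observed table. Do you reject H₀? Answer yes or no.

reject H₀: no

Margins: r₁=18, r₂=16, c₁=19, c₂=15, n=34
p_obs = C(18,7)·C(16,12)/C(34,19); sum pmf over tables with pmf ≤ p_obs
p-value (two-sided) = 0.04544
At α=0.01: p ≥ α → fail to reject H₀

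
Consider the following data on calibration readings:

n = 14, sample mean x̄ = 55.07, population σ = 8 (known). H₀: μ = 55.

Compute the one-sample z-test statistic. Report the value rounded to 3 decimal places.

SE = σ/√n = 8/√14 = 2.1381
z = (x̄−μ₀)/SE = (55.07−55)/2.1381 = 0.0327

test statistic = 0.033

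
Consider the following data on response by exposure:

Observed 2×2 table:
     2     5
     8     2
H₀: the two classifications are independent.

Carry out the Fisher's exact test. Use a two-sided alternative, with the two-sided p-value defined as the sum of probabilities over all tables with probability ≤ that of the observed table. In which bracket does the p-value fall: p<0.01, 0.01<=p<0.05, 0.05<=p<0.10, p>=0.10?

Margins: r₁=7, r₂=10, c₁=10, c₂=7, n=17
p_obs = C(7,2)·C(10,8)/C(17,10); sum pmf over tables with pmf ≤ p_obs
p-value (two-sided) = 0.05841
→ bracket: 0.05<=p<0.10

p-value bracket: 0.05<=p<0.10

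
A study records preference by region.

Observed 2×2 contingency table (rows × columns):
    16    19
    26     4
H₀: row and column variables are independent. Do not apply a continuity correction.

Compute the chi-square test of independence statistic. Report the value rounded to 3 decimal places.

test statistic = 11.849

Row totals [35, 30], col totals [42, 23], n=65
χ² = (16−22.62)²/22.62 + (19−12.38)²/12.38 + (26−19.38)²/19.38 + (4−10.62)²/10.62 = 11.8491
df = 1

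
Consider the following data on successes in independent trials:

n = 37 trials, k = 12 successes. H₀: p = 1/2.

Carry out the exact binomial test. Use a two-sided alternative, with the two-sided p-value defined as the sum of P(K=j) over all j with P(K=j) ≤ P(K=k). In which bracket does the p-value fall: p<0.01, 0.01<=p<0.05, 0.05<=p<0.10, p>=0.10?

p-value bracket: 0.01<=p<0.05

Exact binomial: n=37, k=12, p₀=1/2=0.5000
P(X=j) = C(n,j)·p₀^j·(1−p₀)^(n−j); p = Σ P(X=j) over j with P(X=j) ≤ P(X=12)
p-value (two-sided) = 0.04703
→ bracket: 0.01<=p<0.05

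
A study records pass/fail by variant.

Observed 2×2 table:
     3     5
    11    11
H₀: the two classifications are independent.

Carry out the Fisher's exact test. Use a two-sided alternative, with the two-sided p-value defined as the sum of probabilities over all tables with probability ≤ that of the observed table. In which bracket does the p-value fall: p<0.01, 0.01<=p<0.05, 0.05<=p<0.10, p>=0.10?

Margins: r₁=8, r₂=22, c₁=14, c₂=16, n=30
p_obs = C(8,3)·C(22,11)/C(30,14); sum pmf over tables with pmf ≤ p_obs
p-value (two-sided) = 0.68873
→ bracket: p>=0.10

p-value bracket: p>=0.10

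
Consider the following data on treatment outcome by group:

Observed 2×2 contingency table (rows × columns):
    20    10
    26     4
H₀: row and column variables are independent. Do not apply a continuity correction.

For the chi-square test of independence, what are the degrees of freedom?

df = (r−1)(c−1) = (2−1)·(2−1) = 1

degrees of freedom = 1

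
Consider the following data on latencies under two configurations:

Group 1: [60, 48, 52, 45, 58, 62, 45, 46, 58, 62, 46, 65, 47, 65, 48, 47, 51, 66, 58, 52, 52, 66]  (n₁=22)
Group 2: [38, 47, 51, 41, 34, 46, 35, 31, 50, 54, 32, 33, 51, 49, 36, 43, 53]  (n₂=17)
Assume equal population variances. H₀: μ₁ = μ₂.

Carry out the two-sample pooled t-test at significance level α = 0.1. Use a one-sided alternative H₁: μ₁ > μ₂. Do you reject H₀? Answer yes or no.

x̄₁=54.500, s₁=7.614, n₁=22
x̄₂=42.588, s₂=8.078, n₂=17
s_p² = [21·7.614² + 16·8.078²]/37 = 61.1248
SE = √(s_p²·(1/22+1/17)) = 2.5247
t = (54.500−42.588)/2.5247 = 4.7181
df = 37
p-value (one-sided, H₁ greater) = 0.00002
At α=0.1: p < α → reject H₀

reject H₀: yes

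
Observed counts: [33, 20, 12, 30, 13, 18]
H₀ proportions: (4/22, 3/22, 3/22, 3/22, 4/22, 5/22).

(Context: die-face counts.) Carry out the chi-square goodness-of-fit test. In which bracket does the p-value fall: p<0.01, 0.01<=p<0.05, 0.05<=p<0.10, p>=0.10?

n = 126; E_i = n·p_i = [22.91, 17.18, 17.18, 17.18, 22.91, 28.64]
χ² = (33−22.91)²/22.91 + (20−17.18)²/17.18 + (12−17.18)²/17.18 + (30−17.18)²/17.18 + (13−22.91)²/22.91 + (18−28.64)²/28.64 = 24.2693
df = 5
p-value (upper-tail) = 0.00019
→ bracket: p<0.01

p-value bracket: p<0.01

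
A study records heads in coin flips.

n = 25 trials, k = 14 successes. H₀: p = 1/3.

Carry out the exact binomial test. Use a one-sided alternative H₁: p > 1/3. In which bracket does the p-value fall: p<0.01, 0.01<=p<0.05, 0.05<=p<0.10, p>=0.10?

p-value bracket: 0.01<=p<0.05

Exact binomial: n=25, k=14, p₀=1/3=0.3333
P(X≥14) from Σ C(n,i)·p₀^i·(1−p₀)^(n−i)
p-value (one-sided, H₁ greater) = 0.01637
→ bracket: 0.01<=p<0.05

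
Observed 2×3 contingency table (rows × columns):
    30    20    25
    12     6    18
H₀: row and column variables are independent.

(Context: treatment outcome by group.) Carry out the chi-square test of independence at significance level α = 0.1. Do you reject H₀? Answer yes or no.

reject H₀: no

Row totals [75, 36], col totals [42, 26, 43], n=111
χ² = (30−28.38)²/28.38 + (20−17.57)²/17.57 + (25−29.05)²/29.05 + (12−13.62)²/13.62 + (6−8.43)²/8.43 + (18−13.95)²/13.95 = 3.0684
df = 2
p-value (upper-tail) = 0.21563
At α=0.1: p ≥ α → fail to reject H₀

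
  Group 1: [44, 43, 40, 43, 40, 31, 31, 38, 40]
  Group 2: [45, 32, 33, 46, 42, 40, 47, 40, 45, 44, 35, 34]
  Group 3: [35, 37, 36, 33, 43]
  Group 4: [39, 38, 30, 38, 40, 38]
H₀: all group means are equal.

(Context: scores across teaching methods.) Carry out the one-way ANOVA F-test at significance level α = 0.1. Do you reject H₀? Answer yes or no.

Group means [38.89, 40.25, 36.80, 37.17], grand mean 38.750
SSB = Σnᵢ(x̄ᵢ−x̄)² = 61.228; SSW = ΣΣ(x−x̄ᵢ)² = 638.772
MSB = 61.228/3 = 20.4093; MSW = 638.772/28 = 22.8133
F = MSB/MSW = 0.8946
df = (3, 28)
p-value (upper-tail) = 0.45615
At α=0.1: p ≥ α → fail to reject H₀

reject H₀: no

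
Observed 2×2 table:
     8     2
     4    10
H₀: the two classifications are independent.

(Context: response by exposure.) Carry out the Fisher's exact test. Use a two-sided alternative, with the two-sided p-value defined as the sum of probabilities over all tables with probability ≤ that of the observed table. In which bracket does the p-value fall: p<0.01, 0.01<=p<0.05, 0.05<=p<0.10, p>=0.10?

p-value bracket: 0.01<=p<0.05

Margins: r₁=10, r₂=14, c₁=12, c₂=12, n=24
p_obs = C(10,8)·C(14,4)/C(24,12); sum pmf over tables with pmf ≤ p_obs
p-value (two-sided) = 0.03607
→ bracket: 0.01<=p<0.05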